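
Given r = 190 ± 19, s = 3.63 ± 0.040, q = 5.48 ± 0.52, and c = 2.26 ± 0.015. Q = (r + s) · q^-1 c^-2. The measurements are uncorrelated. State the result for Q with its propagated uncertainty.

6.92 ± 0.949

Let u = r + s = 194. δu = √(δr² + δs²) = √(361 + 0.00160) = 19.0, so δu/u = 0.0981.
Q is then a monomial in u, q, c:
δQ/Q = √((δu/u)² + (-1·δq/q)² + (-2·δc/c)²) = √(0.00963 + 0.00900 + 0.000176) = 0.137
Q = 6.92, so δQ = 0.137 × 6.92 = 0.949.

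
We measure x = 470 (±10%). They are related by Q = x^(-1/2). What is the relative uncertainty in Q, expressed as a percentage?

Each factor contributes (exponent × relative error)² to (δQ/Q)²:
  (−½·δx/x)² = (-0.5×0.100)² = 0.00250
δQ/Q = √(0.00250) = 0.0500

5.00%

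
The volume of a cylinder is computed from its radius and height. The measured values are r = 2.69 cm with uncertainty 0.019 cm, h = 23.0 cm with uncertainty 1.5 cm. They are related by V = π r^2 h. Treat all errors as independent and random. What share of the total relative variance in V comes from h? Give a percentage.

95.5%

(δV/V)² = (2·δr/r)² + (1·δh/h)²
  r term: (2×0.00706)² = 0.000200
  h term: (1×0.0652)² = 0.00425
Total = 0.00445. Share from h = 0.00425/0.00445 = 0.955.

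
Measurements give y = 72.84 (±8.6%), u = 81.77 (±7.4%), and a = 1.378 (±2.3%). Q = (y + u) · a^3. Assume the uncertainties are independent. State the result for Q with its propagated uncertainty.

Let w = y + u = 154.6. δw = √(δy² + δu²) = √(39.2 + 36.6) = 8.71, so δw/w = 0.0563.
Q is then a monomial in w, a:
δQ/Q = √((δw/w)² + (3·δa/a)²) = √(0.00317 + 0.00476) = 0.0891
Q = 404.6, so δQ = 0.0891 × 404.6 = 36.0.

404.6 ± 36.0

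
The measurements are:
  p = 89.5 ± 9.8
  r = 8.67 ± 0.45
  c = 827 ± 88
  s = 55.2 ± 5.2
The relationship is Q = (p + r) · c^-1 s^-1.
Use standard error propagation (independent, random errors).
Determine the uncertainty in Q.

Let u = p + r = 98.2. δu = √(δp² + δr²) = √(96.0 + 0.203) = 9.81, so δu/u = 0.0999.
Q is then a monomial in u, c, s:
δQ/Q = √((δu/u)² + (-1·δc/c)² + (-1·δs/s)²) = √(0.00999 + 0.0113 + 0.00887) = 0.174
Q = 0.00215, so δQ = 0.174 × 0.00215 = 0.000374.

0.000374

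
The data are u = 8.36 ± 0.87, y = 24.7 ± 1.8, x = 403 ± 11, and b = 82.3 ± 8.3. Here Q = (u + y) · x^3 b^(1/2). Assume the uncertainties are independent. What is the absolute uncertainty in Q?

Let w = u + y = 33.1. δw = √(δu² + δy²) = √(0.757 + 3.24) = 2.00, so δw/w = 0.0605.
Q is then a monomial in w, x, b:
δQ/Q = √((δw/w)² + (3·δx/x)² + (½·δb/b)²) = √(0.00366 + 0.00671 + 0.00254) = 0.114
Q = 1.96e+10, so δQ = 0.114 × 1.96e+10 = 2.23e+09.

2.23e+09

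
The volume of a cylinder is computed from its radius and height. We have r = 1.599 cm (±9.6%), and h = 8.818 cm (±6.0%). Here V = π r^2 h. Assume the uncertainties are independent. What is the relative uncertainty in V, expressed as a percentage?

20.1%

For a monomial V ∝ r^2, h, fractional errors add in quadrature:
  (2·δr/r)² = (2×0.0960)² = 0.0369;  (1·δh/h)² = (1×0.0600)² = 0.00360
δV/V = √(0.0405) = 0.201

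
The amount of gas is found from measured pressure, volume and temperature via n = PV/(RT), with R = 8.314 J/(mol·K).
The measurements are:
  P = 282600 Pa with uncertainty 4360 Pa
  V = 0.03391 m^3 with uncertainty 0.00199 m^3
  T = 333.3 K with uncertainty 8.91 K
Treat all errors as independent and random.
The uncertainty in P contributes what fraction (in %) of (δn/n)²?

(δn/n)² = (1·δP/P)² + (1·δV/V)² + (-1·δT/T)²
  P term: (1×0.0154)² = 0.000238
  V term: (1×0.0587)² = 0.00344
  T term: (-1×0.0267)² = 0.000715
Total = 0.00440. Share from P = 0.000238/0.00440 = 0.0541.

5.41%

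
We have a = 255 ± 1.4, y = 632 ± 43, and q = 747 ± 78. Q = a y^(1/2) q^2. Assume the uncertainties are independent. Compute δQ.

Products/powers → add relative errors in quadrature, weighted by exponent:
  (1·δa/a)² = (1×0.00549)² = 3.01e-05;  (½·δy/y)² = (0.5×0.0680)² = 0.00116;  (2·δq/q)² = (2×0.104)² = 0.0436
δQ/Q = √(0.0448) = 0.212
Q = 3.58e+09, so δQ = 0.212 × 3.58e+09 = 7.57e+08.

7.57e+08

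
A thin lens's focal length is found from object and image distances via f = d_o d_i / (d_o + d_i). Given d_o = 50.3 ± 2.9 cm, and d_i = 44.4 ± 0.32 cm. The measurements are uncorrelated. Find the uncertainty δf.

∂f/∂d_o = (d_i/(d_o+d_i))² = 0.220;  ∂f/∂d_i = (d_o/(d_o+d_i))² = 0.282
δf = √((∂f/∂d_o · δd_o)² + (∂f/∂d_i · δd_i)²) = √(0.406 + 0.00815) = 0.644 cm

0.644 cm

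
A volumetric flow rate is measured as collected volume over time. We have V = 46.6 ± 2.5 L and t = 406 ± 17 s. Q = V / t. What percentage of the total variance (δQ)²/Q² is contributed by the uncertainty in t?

(δQ/Q)² = (1·δV/V)² + (-1·δt/t)²
  V term: (1×0.0536)² = 0.00288
  t term: (-1×0.0419)² = 0.00175
Total = 0.00463. Share from t = 0.00175/0.00463 = 0.379.

37.9%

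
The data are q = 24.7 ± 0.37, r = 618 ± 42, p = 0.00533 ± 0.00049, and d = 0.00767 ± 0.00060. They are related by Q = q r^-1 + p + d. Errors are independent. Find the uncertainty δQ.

Let w = q·r^-1 = 0.0400. δw/w = √((1·δq/q)² + (-1·δr/r)²) = √(0.000224 + 0.00462) = 0.0696, so δw = 0.00278.
Q = w + p + d: δQ = √(δw² + δp² + δd²) = √(7.74e-06 + 2.4e-07 + 3.6e-07) = 0.00289

0.00289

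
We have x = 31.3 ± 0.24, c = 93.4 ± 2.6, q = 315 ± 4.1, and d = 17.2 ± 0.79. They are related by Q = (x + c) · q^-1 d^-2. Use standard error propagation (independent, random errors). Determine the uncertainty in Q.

0.000127

Let u = x + c = 125. δu = √(δx² + δc²) = √(0.0576 + 6.76) = 2.61, so δu/u = 0.0209.
Q is then a monomial in u, q, d:
δQ/Q = √((δu/u)² + (-1·δq/q)² + (-2·δd/d)²) = √(0.000438 + 0.000169 + 0.00844) = 0.0951
Q = 0.00134, so δQ = 0.0951 × 0.00134 = 0.000127.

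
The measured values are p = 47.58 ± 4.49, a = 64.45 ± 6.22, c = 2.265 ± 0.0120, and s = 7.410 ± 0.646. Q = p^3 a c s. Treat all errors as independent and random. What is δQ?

Relative error in a monomial: (δQ/Q)² = Σ (nᵢ · δxᵢ/xᵢ)².
  (3·δp/p)² = (3×0.0944)² = 0.0801;  (1·δa/a)² = (1×0.0965)² = 0.00931;  (1·δc/c)² = (1×0.00530)² = 2.81e-05;  (1·δs/s)² = (1×0.0872)² = 0.00760
δQ/Q = √(0.0971) = 0.312
Q = 1.165e+08, so δQ = 0.312 × 1.165e+08 = 3.63e+07.

3.63e+07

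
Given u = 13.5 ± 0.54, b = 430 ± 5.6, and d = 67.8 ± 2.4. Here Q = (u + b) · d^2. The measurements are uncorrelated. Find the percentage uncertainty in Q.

Let w = u + b = 444. δw = √(δu² + δb²) = √(0.292 + 31.4) = 5.63, so δw/w = 0.0127.
Q is then a monomial in w, d:
δQ/Q = √((δw/w)² + (2·δd/d)²) = √(0.000161 + 0.00501) = 0.0719

7.19%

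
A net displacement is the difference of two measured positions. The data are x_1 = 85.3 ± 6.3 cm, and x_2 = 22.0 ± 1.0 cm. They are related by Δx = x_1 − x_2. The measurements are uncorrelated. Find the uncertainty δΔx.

Δx is a linear combination, so absolute uncertainties add in quadrature:
  (δx_1)² = 39.7;  (δx_2)² = 1.00
δΔx = √(40.7) = 6.38 cm

6.38 cm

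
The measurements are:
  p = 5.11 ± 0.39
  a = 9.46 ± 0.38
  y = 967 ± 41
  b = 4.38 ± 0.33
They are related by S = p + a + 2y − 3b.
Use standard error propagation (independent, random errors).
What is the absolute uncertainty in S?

Absolute uncertainties add in quadrature for a linear combination:
  (δp)² = 0.152;  (δa)² = 0.144;  (2·δy)² = 6720;  (3·δb)² = 0.980
δS = √(6730) = 82.0

82.0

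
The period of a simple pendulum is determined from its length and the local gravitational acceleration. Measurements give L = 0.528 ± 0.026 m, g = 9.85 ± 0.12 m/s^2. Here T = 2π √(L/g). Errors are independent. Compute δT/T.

For a monomial T ∝ L^(1/2), g^(-1/2), fractional errors add in quadrature:
  (½·δL/L)² = (0.5×0.0492)² = 0.000606;  (−½·δg/g)² = (-0.5×0.0122)² = 3.71e-05
δT/T = √(0.000643) = 0.0254

0.0254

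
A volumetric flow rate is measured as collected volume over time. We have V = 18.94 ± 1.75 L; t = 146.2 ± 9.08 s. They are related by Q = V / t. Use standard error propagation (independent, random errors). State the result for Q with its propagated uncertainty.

0.1295 ± 0.0144 L/s

Products/powers → add relative errors in quadrature, weighted by exponent:
  (1·δV/V)² = (1×0.0924)² = 0.00854;  (-1·δt/t)² = (-1×0.0621)² = 0.00386
δQ/Q = √(0.0124) = 0.111
Q = 0.1295 L/s, so δQ = 0.111 × 0.1295 = 0.0144 L/s.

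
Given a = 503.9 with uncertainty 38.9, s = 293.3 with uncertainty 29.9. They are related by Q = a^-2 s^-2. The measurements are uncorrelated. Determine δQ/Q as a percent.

Since Q is a product/quotient, work with relative uncertainties:
  (-2·δa/a)² = (-2×0.0772)² = 0.0238;  (-2·δs/s)² = (-2×0.102)² = 0.0416
δQ/Q = √(0.0654) = 0.256

25.6%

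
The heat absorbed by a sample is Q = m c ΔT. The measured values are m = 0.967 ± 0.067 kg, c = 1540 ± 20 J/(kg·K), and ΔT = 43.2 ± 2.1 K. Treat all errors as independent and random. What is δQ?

5510 J

Relative error in a monomial: (δQ/Q)² = Σ (nᵢ · δxᵢ/xᵢ)².
  (1·δm/m)² = (1×0.0693)² = 0.00480;  (1·δc/c)² = (1×0.0130)² = 0.000169;  (1·δΔT/ΔT)² = (1×0.0486)² = 0.00236
δQ/Q = √(0.00733) = 0.0856
Q = 64300 J, so δQ = 0.0856 × 64300 = 5510 J.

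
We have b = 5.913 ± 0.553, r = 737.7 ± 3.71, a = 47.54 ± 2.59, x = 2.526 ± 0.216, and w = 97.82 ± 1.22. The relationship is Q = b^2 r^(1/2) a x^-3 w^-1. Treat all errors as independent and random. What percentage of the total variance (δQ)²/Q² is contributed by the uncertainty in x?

63.3%

(δQ/Q)² = (2·δb/b)² + (½·δr/r)² + (1·δa/a)² + (-3·δx/x)² + (-1·δw/w)²
  b term: (2×0.0935)² = 0.0350
  r term: (0.5×0.00503)² = 6.32e-06
  a term: (1×0.0545)² = 0.00297
  x term: (-3×0.0855)² = 0.0658
  w term: (-1×0.0125)² = 0.000156
Total = 0.104. Share from x = 0.0658/0.104 = 0.633.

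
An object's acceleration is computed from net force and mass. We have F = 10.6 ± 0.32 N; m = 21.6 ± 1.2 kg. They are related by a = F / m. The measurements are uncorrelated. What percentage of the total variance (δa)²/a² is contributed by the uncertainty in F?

(δa/a)² = (1·δF/F)² + (-1·δm/m)²
  F term: (1×0.0302)² = 0.000911
  m term: (-1×0.0556)² = 0.00309
Total = 0.00400. Share from F = 0.000911/0.00400 = 0.228.

22.8%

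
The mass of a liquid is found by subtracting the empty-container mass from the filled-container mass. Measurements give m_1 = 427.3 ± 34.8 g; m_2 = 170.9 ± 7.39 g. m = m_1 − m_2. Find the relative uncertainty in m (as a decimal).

Each term contributes (cᵢ δxᵢ)² to (δm)²:
  (δm_1)² = 1210;  (δm_2)² = 54.6
δm = √(1270) = 35.6 g
m = 256.4 g, so δm/m = 35.6/256.4 = 0.139.

0.139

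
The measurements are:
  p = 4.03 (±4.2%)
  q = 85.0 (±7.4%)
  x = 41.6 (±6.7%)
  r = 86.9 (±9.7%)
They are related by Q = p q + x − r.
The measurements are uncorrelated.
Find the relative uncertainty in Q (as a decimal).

0.103

Let w = p·q = 343. δw/w = √((1·δp/p)² + (1·δq/q)²) = √(0.00176 + 0.00548) = 0.0851, so δw = 29.1.
Q = w + x − r: δQ = √(δw² + δx² + δr²) = √(850 + 7.77 + 71.1) = 30.5
Q = 297, so δQ/Q = 30.5/297 = 0.103.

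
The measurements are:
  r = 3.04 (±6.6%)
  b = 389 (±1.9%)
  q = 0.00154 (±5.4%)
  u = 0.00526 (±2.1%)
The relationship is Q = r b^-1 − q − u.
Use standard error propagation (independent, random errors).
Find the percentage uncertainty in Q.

Let p = r·b^-1 = 0.00781. δp/p = √((1·δr/r)² + (-1·δb/b)²) = √(0.00436 + 0.000361) = 0.0687, so δp = 0.000537.
Q = p − q − u: δQ = √(δp² + δq² + δu²) = √(2.88e-07 + 6.92e-09 + 1.22e-08) = 0.000554
Q = 0.00101, so δQ/Q = 0.000554/0.00101 = 0.546.

54.6%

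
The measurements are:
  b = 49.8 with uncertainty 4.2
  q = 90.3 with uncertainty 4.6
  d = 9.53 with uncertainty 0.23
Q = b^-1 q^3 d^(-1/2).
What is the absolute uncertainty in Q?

Each factor contributes (exponent × relative error)² to (δQ/Q)²:
  (-1·δb/b)² = (-1×0.0843)² = 0.00711;  (3·δq/q)² = (3×0.0509)² = 0.0234;  (−½·δd/d)² = (-0.5×0.0241)² = 0.000146
δQ/Q = √(0.0306) = 0.175
Q = 4790, so δQ = 0.175 × 4790 = 838.

838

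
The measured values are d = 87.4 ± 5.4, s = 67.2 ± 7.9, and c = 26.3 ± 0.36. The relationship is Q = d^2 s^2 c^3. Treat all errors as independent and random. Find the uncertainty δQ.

For a monomial Q ∝ d^2, s^2, c^3, fractional errors add in quadrature:
  (2·δd/d)² = (2×0.0618)² = 0.0153;  (2·δs/s)² = (2×0.118)² = 0.0553;  (3·δc/c)² = (3×0.0137)² = 0.00169
δQ/Q = √(0.0722) = 0.269
Q = 6.28e+11, so δQ = 0.269 × 6.28e+11 = 1.69e+11.

1.69e+11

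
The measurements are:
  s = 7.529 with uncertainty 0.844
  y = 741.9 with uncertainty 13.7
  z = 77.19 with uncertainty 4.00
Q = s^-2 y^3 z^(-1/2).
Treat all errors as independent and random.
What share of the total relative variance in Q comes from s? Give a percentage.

(δQ/Q)² = (-2·δs/s)² + (3·δy/y)² + (−½·δz/z)²
  s term: (-2×0.112)² = 0.0503
  y term: (3×0.0185)² = 0.00307
  z term: (-0.5×0.0518)² = 0.000671
Total = 0.0540. Share from s = 0.0503/0.0540 = 0.931.

93.1%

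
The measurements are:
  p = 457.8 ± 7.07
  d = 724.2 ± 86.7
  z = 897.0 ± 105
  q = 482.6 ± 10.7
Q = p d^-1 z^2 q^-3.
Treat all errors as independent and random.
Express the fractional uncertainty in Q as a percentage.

27.2%

Relative error in a monomial: (δQ/Q)² = Σ (nᵢ · δxᵢ/xᵢ)².
  (1·δp/p)² = (1×0.0154)² = 0.000238;  (-1·δd/d)² = (-1×0.120)² = 0.0143;  (2·δz/z)² = (2×0.117)² = 0.0548;  (-3·δq/q)² = (-3×0.0222)² = 0.00442
δQ/Q = √(0.0738) = 0.272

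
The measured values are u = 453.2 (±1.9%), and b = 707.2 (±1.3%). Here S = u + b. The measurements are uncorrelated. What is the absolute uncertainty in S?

12.6

Each term contributes (cᵢ δxᵢ)² to (δS)²:
  (δu)² = 74.1;  (δb)² = 84.5
δS = √(159) = 12.6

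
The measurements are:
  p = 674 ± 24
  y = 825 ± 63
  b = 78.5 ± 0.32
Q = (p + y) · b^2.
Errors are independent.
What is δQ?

4.22e+05

Let u = p + y = 1500. δu = √(δp² + δy²) = √(576 + 3970) = 67.4, so δu/u = 0.0450.
Q is then a monomial in u, b:
δQ/Q = √((δu/u)² + (2·δb/b)²) = √(0.00202 + 6.65e-05) = 0.0457
Q = 9.24e+06, so δQ = 0.0457 × 9.24e+06 = 4.22e+05.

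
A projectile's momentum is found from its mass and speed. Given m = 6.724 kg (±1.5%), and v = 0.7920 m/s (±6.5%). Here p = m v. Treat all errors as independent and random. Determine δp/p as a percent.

6.67%

Relative error in a monomial: (δp/p)² = Σ (nᵢ · δxᵢ/xᵢ)².
  (1·δm/m)² = (1×0.0150)² = 0.000225;  (1·δv/v)² = (1×0.0650)² = 0.00423
δp/p = √(0.00445) = 0.0667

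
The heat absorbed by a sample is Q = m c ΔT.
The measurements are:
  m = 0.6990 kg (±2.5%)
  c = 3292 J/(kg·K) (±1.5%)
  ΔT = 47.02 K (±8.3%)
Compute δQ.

9520 J

Each factor contributes (exponent × relative error)² to (δQ/Q)²:
  (1·δm/m)² = (1×0.0250)² = 0.000625;  (1·δc/c)² = (1×0.0150)² = 0.000225;  (1·δΔT/ΔT)² = (1×0.0830)² = 0.00689
δQ/Q = √(0.00774) = 0.0880
Q = 108200 J, so δQ = 0.0880 × 108200 = 9520 J.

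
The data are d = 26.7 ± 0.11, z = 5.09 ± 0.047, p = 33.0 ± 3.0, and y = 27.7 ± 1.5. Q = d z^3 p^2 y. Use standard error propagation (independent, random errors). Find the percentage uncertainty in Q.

19.2%

Since Q is a product/quotient, work with relative uncertainties:
  (1·δd/d)² = (1×0.00412)² = 1.7e-05;  (3·δz/z)² = (3×0.00923)² = 0.000767;  (2·δp/p)² = (2×0.0909)² = 0.0331;  (1·δy/y)² = (1×0.0542)² = 0.00293
δQ/Q = √(0.0368) = 0.192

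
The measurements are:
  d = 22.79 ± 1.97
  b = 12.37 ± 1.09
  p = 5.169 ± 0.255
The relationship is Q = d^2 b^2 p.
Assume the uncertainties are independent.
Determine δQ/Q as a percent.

For a monomial Q ∝ d^2, b^2, p, fractional errors add in quadrature:
  (2·δd/d)² = (2×0.0864)² = 0.0299;  (2·δb/b)² = (2×0.0881)² = 0.0311;  (1·δp/p)² = (1×0.0493)² = 0.00243
δQ/Q = √(0.0634) = 0.252

25.2%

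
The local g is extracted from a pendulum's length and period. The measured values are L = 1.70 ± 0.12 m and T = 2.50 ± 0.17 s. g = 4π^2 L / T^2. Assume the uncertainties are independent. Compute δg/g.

For a monomial g ∝ L, T^-2, fractional errors add in quadrature:
  (1·δL/L)² = (1×0.0706)² = 0.00498;  (-2·δT/T)² = (-2×0.0680)² = 0.0185
δg/g = √(0.0235) = 0.153

0.153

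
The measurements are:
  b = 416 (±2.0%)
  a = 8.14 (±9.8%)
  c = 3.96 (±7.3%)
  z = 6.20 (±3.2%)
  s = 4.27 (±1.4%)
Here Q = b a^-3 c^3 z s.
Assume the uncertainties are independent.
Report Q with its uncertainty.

Products/powers → add relative errors in quadrature, weighted by exponent:
  (1·δb/b)² = (1×0.0200)² = 0.000400;  (-3·δa/a)² = (-3×0.0980)² = 0.0864;  (3·δc/c)² = (3×0.0730)² = 0.0480;  (1·δz/z)² = (1×0.0320)² = 0.00102;  (1·δs/s)² = (1×0.0140)² = 0.000196
δQ/Q = √(0.136) = 0.369
Q = 1270, so δQ = 0.369 × 1270 = 468.

1270 ± 468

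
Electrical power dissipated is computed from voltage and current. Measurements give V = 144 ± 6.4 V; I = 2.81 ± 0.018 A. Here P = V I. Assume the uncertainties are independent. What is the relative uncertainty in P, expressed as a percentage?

Since P is a product/quotient, work with relative uncertainties:
  (1·δV/V)² = (1×0.0444)² = 0.00198;  (1·δI/I)² = (1×0.00641)² = 4.1e-05
δP/P = √(0.00202) = 0.0449

4.49%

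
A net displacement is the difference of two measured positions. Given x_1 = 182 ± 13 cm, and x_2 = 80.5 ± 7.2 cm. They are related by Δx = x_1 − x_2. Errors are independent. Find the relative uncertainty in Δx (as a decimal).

0.146

For a sum/difference, combine absolute errors in quadrature:
  (δx_1)² = 169;  (δx_2)² = 51.8
δΔx = √(221) = 14.9 cm
Δx = 102 cm, so δΔx/Δx = 14.9/102 = 0.146.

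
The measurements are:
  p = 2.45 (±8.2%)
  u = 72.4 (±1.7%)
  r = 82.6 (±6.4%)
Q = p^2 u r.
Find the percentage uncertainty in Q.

For a monomial Q ∝ p^2, u, r, fractional errors add in quadrature:
  (2·δp/p)² = (2×0.0820)² = 0.0269;  (1·δu/u)² = (1×0.0170)² = 0.000289;  (1·δr/r)² = (1×0.0640)² = 0.00410
δQ/Q = √(0.0313) = 0.177

17.7%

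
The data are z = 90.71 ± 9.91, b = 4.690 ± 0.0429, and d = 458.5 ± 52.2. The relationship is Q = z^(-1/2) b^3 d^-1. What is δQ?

0.00305

For a monomial Q ∝ z^(-1/2), b^3, d^-1, fractional errors add in quadrature:
  (−½·δz/z)² = (-0.5×0.109)² = 0.00298;  (3·δb/b)² = (3×0.00915)² = 0.000753;  (-1·δd/d)² = (-1×0.114)² = 0.0130
δQ/Q = √(0.0167) = 0.129
Q = 0.02362, so δQ = 0.129 × 0.02362 = 0.00305.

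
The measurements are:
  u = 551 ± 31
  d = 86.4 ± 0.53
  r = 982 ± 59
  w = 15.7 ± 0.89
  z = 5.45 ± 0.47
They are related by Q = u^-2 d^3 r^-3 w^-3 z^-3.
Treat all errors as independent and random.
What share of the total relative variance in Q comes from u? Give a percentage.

8.96%

(δQ/Q)² = (-2·δu/u)² + (3·δd/d)² + (-3·δr/r)² + (-3·δw/w)² + (-3·δz/z)²
  u term: (-2×0.0563)² = 0.0127
  d term: (3×0.00613)² = 0.000339
  r term: (-3×0.0601)² = 0.0325
  w term: (-3×0.0567)² = 0.0289
  z term: (-3×0.0862)² = 0.0669
Total = 0.141. Share from u = 0.0127/0.141 = 0.0896.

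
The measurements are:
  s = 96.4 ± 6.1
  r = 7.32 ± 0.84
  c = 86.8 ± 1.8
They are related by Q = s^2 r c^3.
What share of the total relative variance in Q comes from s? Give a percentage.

48.5%

(δQ/Q)² = (2·δs/s)² + (1·δr/r)² + (3·δc/c)²
  s term: (2×0.0633)² = 0.0160
  r term: (1×0.115)² = 0.0132
  c term: (3×0.0207)² = 0.00387
Total = 0.0331. Share from s = 0.0160/0.0331 = 0.485.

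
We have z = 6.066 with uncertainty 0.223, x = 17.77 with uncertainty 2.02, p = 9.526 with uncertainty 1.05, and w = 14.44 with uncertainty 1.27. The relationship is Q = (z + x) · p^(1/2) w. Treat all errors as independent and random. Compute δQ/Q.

Let u = z + x = 23.84. δu = √(δz² + δx²) = √(0.0497 + 4.08) = 2.03, so δu/u = 0.0853.
Q is then a monomial in u, p, w:
δQ/Q = √((δu/u)² + (½·δp/p)² + (1·δw/w)²) = √(0.00727 + 0.00304 + 0.00774) = 0.134

0.134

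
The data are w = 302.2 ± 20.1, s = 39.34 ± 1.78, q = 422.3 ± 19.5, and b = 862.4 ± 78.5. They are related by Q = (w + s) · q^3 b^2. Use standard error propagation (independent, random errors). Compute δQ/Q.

0.236

Let u = w + s = 341.5. δu = √(δw² + δs²) = √(404 + 3.17) = 20.2, so δu/u = 0.0591.
Q is then a monomial in u, q, b:
δQ/Q = √((δu/u)² + (3·δq/q)² + (2·δb/b)²) = √(0.00349 + 0.0192 + 0.0331) = 0.236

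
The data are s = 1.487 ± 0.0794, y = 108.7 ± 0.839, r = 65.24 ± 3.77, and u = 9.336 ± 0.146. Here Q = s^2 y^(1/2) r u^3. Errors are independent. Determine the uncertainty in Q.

1.59e+05

Q is a product of powers, so relative uncertainties combine in quadrature:
  (2·δs/s)² = (2×0.0534)² = 0.0114;  (½·δy/y)² = (0.5×0.00772)² = 1.49e-05;  (1·δr/r)² = (1×0.0578)² = 0.00334;  (3·δu/u)² = (3×0.0156)² = 0.00220
δQ/Q = √(0.0170) = 0.130
Q = 1.224e+06, so δQ = 0.130 × 1.224e+06 = 1.59e+05.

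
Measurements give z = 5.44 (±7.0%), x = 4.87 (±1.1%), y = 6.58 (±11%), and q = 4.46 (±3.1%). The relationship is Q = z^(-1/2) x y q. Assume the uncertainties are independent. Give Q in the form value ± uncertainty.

61.3 ± 7.35

For a monomial Q ∝ z^(-1/2), x, y, q, fractional errors add in quadrature:
  (−½·δz/z)² = (-0.5×0.0700)² = 0.00123;  (1·δx/x)² = (1×0.0110)² = 0.000121;  (1·δy/y)² = (1×0.110)² = 0.0121;  (1·δq/q)² = (1×0.0310)² = 0.000961
δQ/Q = √(0.0144) = 0.120
Q = 61.3, so δQ = 0.120 × 61.3 = 7.35.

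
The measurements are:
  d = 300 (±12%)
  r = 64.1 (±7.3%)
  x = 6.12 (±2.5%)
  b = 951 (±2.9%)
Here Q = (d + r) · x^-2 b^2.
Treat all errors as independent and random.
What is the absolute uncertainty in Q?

1.11e+06

Let u = d + r = 364. δu = √(δd² + δr²) = √(1300 + 21.9) = 36.3, so δu/u = 0.0997.
Q is then a monomial in u, x, b:
δQ/Q = √((δu/u)² + (-2·δx/x)² + (2·δb/b)²) = √(0.00994 + 0.00250 + 0.00336) = 0.126
Q = 8.79e+06, so δQ = 0.126 × 8.79e+06 = 1.11e+06.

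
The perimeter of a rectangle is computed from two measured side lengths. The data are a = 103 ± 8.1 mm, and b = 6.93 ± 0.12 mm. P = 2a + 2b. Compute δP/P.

0.0737

For a sum/difference, combine absolute errors in quadrature:
  (2·δa)² = 262;  (2·δb)² = 0.0576
δP = √(262) = 16.2 mm
P = 220 mm, so δP/P = 16.2/220 = 0.0737.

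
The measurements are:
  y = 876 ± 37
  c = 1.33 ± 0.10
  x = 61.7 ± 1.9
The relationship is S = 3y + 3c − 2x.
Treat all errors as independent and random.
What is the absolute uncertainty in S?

111

Each term contributes (cᵢ δxᵢ)² to (δS)²:
  (3·δy)² = 12300;  (3·δc)² = 0.0900;  (2·δx)² = 14.4
δS = √(12300) = 111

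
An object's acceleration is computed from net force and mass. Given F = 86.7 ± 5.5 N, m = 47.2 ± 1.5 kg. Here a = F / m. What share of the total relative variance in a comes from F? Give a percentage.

(δa/a)² = (1·δF/F)² + (-1·δm/m)²
  F term: (1×0.0634)² = 0.00402
  m term: (-1×0.0318)² = 0.00101
Total = 0.00503. Share from F = 0.00402/0.00503 = 0.799.

79.9%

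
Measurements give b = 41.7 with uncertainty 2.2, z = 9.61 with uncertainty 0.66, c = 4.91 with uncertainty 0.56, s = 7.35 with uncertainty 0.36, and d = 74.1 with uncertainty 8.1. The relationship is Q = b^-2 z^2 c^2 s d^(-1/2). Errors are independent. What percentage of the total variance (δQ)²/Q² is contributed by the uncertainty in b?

(δQ/Q)² = (-2·δb/b)² + (2·δz/z)² + (2·δc/c)² + (1·δs/s)² + (−½·δd/d)²
  b term: (-2×0.0528)² = 0.0111
  z term: (2×0.0687)² = 0.0189
  c term: (2×0.114)² = 0.0520
  s term: (1×0.0490)² = 0.00240
  d term: (-0.5×0.109)² = 0.00299
Total = 0.0874. Share from b = 0.0111/0.0874 = 0.127.

12.7%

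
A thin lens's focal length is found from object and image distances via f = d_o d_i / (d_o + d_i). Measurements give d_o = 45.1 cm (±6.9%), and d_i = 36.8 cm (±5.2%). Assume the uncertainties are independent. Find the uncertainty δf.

∂f/∂d_o = (d_i/(d_o+d_i))² = 0.202;  ∂f/∂d_i = (d_o/(d_o+d_i))² = 0.303
δf = √((∂f/∂d_o · δd_o)² + (∂f/∂d_i · δd_i)²) = √(0.395 + 0.337) = 0.855 cm

0.855 cm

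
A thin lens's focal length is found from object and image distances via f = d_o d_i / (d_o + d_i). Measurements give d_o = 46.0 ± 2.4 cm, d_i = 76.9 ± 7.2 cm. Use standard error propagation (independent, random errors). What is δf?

∂f/∂d_o = (d_i/(d_o+d_i))² = 0.392;  ∂f/∂d_i = (d_o/(d_o+d_i))² = 0.140
δf = √((∂f/∂d_o · δd_o)² + (∂f/∂d_i · δd_i)²) = √(0.883 + 1.02) = 1.38 cm

1.38 cm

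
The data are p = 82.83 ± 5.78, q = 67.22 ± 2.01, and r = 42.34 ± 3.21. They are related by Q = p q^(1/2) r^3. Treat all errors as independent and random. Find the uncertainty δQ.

Since Q is a product/quotient, work with relative uncertainties:
  (1·δp/p)² = (1×0.0698)² = 0.00487;  (½·δq/q)² = (0.5×0.0299)² = 0.000224;  (3·δr/r)² = (3×0.0758)² = 0.0517
δQ/Q = √(0.0568) = 0.238
Q = 5.155e+07, so δQ = 0.238 × 5.155e+07 = 1.23e+07.

1.23e+07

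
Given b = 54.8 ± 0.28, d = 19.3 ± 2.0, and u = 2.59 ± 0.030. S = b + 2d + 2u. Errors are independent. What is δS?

4.01

S is a linear combination, so absolute uncertainties add in quadrature:
  (δb)² = 0.0784;  (2·δd)² = 16.0;  (2·δu)² = 0.00360
δS = √(16.1) = 4.01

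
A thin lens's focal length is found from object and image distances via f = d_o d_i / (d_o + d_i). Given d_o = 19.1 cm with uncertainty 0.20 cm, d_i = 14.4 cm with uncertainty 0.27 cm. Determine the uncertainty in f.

0.0952 cm

∂f/∂d_o = (d_i/(d_o+d_i))² = 0.185;  ∂f/∂d_i = (d_o/(d_o+d_i))² = 0.325
δf = √((∂f/∂d_o · δd_o)² + (∂f/∂d_i · δd_i)²) = √(0.00137 + 0.00770) = 0.0952 cm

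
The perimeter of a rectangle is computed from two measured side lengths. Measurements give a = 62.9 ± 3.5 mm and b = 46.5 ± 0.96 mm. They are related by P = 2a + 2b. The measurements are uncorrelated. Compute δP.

7.26 mm

Absolute uncertainties add in quadrature for a linear combination:
  (2·δa)² = 49.0;  (2·δb)² = 3.69
δP = √(52.7) = 7.26 mm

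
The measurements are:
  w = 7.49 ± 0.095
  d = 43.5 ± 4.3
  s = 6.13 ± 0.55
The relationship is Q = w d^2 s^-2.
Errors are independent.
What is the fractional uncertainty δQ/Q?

Relative error in a monomial: (δQ/Q)² = Σ (nᵢ · δxᵢ/xᵢ)².
  (1·δw/w)² = (1×0.0127)² = 0.000161;  (2·δd/d)² = (2×0.0989)² = 0.0391;  (-2·δs/s)² = (-2×0.0897)² = 0.0322
δQ/Q = √(0.0714) = 0.267

0.267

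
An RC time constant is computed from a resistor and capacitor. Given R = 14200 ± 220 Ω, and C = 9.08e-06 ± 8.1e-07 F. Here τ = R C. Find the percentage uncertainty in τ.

For a monomial τ ∝ R, C, fractional errors add in quadrature:
  (1·δR/R)² = (1×0.0155)² = 0.000240;  (1·δC/C)² = (1×0.0892)² = 0.00796
δτ/τ = √(0.00820) = 0.0905

9.05%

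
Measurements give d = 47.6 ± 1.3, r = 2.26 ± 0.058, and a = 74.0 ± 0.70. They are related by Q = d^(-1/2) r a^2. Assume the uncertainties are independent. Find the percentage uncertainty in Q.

3.47%

Q is a product of powers, so relative uncertainties combine in quadrature:
  (−½·δd/d)² = (-0.5×0.0273)² = 0.000186;  (1·δr/r)² = (1×0.0257)² = 0.000659;  (2·δa/a)² = (2×0.00946)² = 0.000358
δQ/Q = √(0.00120) = 0.0347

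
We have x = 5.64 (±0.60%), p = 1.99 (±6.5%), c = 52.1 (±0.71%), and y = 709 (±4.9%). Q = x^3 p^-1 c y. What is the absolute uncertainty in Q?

2.79e+05

For a monomial Q ∝ x^3, p^-1, c, y, fractional errors add in quadrature:
  (3·δx/x)² = (3×0.00600)² = 0.000324;  (-1·δp/p)² = (-1×0.0650)² = 0.00423;  (1·δc/c)² = (1×0.00710)² = 5.04e-05;  (1·δy/y)² = (1×0.0490)² = 0.00240
δQ/Q = √(0.00700) = 0.0837
Q = 3.33e+06, so δQ = 0.0837 × 3.33e+06 = 2.79e+05.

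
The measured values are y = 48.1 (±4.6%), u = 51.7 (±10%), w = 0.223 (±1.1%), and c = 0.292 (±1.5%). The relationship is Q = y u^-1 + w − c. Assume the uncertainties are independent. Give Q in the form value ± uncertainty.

0.861 ± 0.103

Let p = y·u^-1 = 0.930. δp/p = √((1·δy/y)² + (-1·δu/u)²) = √(0.00212 + 0.0100) = 0.110, so δp = 0.102.
Q = p + w − c: δQ = √(δp² + δw² + δc²) = √(0.0105 + 6.02e-06 + 1.92e-05) = 0.103
Q = 0.861.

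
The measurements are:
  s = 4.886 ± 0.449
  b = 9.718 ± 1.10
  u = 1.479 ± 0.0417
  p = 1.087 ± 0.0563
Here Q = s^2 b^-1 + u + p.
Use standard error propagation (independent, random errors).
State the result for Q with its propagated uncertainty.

5.023 ± 0.535

Let w = s^2·b^-1 = 2.457. δw/w = √((2·δs/s)² + (-1·δb/b)²) = √(0.0338 + 0.0128) = 0.216, so δw = 0.530.
Q = w + u + p: δQ = √(δw² + δu² + δp²) = √(0.281 + 0.00174 + 0.00317) = 0.535
Q = 5.023.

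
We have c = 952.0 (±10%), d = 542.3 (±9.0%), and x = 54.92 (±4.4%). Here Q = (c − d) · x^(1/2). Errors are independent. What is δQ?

796

Let u = c − d = 409.7. δu = √(δc² + δd²) = √(9060 + 2380) = 107, so δu/u = 0.261.
Q is then a monomial in u, x:
δQ/Q = √((δu/u)² + (½·δx/x)²) = √(0.0682 + 0.000484) = 0.262
Q = 3036, so δQ = 0.262 × 3036 = 796.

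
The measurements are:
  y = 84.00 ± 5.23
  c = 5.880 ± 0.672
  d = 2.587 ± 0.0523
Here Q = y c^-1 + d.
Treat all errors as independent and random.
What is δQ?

Let p = y·c^-1 = 14.29. δp/p = √((1·δy/y)² + (-1·δc/c)²) = √(0.00388 + 0.0131) = 0.130, so δp = 1.86.
Q = p + d: δQ = √(δp² + δd²) = √(3.46 + 0.00274) = 1.86

1.86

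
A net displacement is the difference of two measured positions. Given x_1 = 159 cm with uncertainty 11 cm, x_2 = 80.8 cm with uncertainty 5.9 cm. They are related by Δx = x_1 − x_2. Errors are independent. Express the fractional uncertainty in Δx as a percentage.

16.0%

Sums and differences: (δΔx)² = Σ (cᵢ δxᵢ)².
  (δx_1)² = 121;  (δx_2)² = 34.8
δΔx = √(156) = 12.5 cm
Δx = 78.2 cm, so δΔx/Δx = 12.5/78.2 = 0.160.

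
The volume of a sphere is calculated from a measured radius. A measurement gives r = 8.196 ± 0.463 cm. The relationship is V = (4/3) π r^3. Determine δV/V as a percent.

16.9%

V ∝ r^3, so δV/V = |3| · δr/r = 3 × 0.0565 = 0.169.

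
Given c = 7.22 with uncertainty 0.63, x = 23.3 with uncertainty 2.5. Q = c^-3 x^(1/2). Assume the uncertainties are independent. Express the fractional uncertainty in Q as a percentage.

26.7%

For a monomial Q ∝ c^-3, x^(1/2), fractional errors add in quadrature:
  (-3·δc/c)² = (-3×0.0873)² = 0.0685;  (½·δx/x)² = (0.5×0.107)² = 0.00288
δQ/Q = √(0.0714) = 0.267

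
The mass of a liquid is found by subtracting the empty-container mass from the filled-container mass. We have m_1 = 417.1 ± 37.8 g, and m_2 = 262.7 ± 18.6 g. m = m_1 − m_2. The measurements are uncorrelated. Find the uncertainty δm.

Each term contributes (cᵢ δxᵢ)² to (δm)²:
  (δm_1)² = 1430;  (δm_2)² = 346
δm = √(1770) = 42.1 g

42.1 g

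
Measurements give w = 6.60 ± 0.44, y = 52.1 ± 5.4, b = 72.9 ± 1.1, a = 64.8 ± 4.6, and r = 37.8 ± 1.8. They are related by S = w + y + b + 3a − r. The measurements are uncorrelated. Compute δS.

15.0

S is a linear combination, so absolute uncertainties add in quadrature:
  (δw)² = 0.194;  (δy)² = 29.2;  (δb)² = 1.21;  (3·δa)² = 190;  (δr)² = 3.24
δS = √(224) = 15.0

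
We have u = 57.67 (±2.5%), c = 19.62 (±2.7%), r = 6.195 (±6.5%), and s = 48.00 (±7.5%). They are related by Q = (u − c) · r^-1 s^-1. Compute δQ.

0.0137

Let w = u − c = 38.05. δw = √(δu² + δc²) = √(2.08 + 0.281) = 1.54, so δw/w = 0.0404.
Q is then a monomial in w, r, s:
δQ/Q = √((δw/w)² + (-1·δr/r)² + (-1·δs/s)²) = √(0.00163 + 0.00423 + 0.00562) = 0.107
Q = 0.1280, so δQ = 0.107 × 0.1280 = 0.0137.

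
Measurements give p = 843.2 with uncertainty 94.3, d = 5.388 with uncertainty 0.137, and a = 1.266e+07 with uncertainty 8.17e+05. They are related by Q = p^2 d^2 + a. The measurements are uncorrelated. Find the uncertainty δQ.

Let w = p^2·d^2 = 2.064e+07. δw/w = √((2·δp/p)² + (2·δd/d)²) = √(0.0500 + 0.00259) = 0.229, so δw = 4.73e+06.
Q = w + a: δQ = √(δw² + δa²) = √(2.24e+13 + 6.67e+11) = 4.8e+06

4.8e+06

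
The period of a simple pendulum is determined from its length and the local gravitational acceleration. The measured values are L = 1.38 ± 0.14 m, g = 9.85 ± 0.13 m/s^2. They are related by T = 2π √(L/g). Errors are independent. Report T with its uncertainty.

2.35 ± 0.120 s

T is a product of powers, so relative uncertainties combine in quadrature:
  (½·δL/L)² = (0.5×0.101)² = 0.00257;  (−½·δg/g)² = (-0.5×0.0132)² = 4.35e-05
δT/T = √(0.00262) = 0.0512
T = 2.35 s, so δT = 0.0512 × 2.35 = 0.120 s.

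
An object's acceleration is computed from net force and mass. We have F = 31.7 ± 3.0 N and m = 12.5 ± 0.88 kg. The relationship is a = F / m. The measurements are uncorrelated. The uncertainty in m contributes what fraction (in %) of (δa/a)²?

(δa/a)² = (1·δF/F)² + (-1·δm/m)²
  F term: (1×0.0946)² = 0.00896
  m term: (-1×0.0704)² = 0.00496
Total = 0.0139. Share from m = 0.00496/0.0139 = 0.356.

35.6%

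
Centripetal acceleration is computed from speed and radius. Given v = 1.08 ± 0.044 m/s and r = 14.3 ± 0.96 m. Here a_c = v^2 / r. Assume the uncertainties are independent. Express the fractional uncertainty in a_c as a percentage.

Each factor contributes (exponent × relative error)² to (δa_c/a_c)²:
  (2·δv/v)² = (2×0.0407)² = 0.00664;  (-1·δr/r)² = (-1×0.0671)² = 0.00451
δa_c/a_c = √(0.0111) = 0.106

10.6%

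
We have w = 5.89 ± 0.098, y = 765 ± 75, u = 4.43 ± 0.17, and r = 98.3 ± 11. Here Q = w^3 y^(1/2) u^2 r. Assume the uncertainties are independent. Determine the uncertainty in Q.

1.66e+06

Products/powers → add relative errors in quadrature, weighted by exponent:
  (3·δw/w)² = (3×0.0166)² = 0.00249;  (½·δy/y)² = (0.5×0.0980)² = 0.00240;  (2·δu/u)² = (2×0.0384)² = 0.00589;  (1·δr/r)² = (1×0.112)² = 0.0125
δQ/Q = √(0.0233) = 0.153
Q = 1.09e+07, so δQ = 0.153 × 1.09e+07 = 1.66e+06.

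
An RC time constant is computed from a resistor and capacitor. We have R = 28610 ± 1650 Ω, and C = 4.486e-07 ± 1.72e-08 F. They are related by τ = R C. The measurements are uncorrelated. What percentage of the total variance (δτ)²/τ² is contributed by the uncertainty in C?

30.7%

(δτ/τ)² = (1·δR/R)² + (1·δC/C)²
  R term: (1×0.0577)² = 0.00333
  C term: (1×0.0383)² = 0.00147
Total = 0.00480. Share from C = 0.00147/0.00480 = 0.307.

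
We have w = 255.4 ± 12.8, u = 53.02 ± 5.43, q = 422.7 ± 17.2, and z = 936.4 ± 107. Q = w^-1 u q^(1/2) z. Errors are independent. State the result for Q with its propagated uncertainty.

Each factor contributes (exponent × relative error)² to (δQ/Q)²:
  (-1·δw/w)² = (-1×0.0501)² = 0.00251;  (1·δu/u)² = (1×0.102)² = 0.0105;  (½·δq/q)² = (0.5×0.0407)² = 0.000414;  (1·δz/z)² = (1×0.114)² = 0.0131
δQ/Q = √(0.0265) = 0.163
Q = 3997, so δQ = 0.163 × 3997 = 650.

3997 ± 650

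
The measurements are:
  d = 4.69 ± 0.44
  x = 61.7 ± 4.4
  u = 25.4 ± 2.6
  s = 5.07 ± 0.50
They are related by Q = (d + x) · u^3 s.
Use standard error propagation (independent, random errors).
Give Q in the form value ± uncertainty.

Let w = d + x = 66.4. δw = √(δd² + δx²) = √(0.194 + 19.4) = 4.42, so δw/w = 0.0666.
Q is then a monomial in w, u, s:
δQ/Q = √((δw/w)² + (3·δu/u)² + (1·δs/s)²) = √(0.00444 + 0.0943 + 0.00973) = 0.329
Q = 5.52e+06, so δQ = 0.329 × 5.52e+06 = 1.82e+06.

(5.52 ± 1.82) × 10^6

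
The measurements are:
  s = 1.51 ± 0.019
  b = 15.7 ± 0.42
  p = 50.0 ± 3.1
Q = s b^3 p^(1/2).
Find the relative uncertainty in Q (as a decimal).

0.0869

Each factor contributes (exponent × relative error)² to (δQ/Q)²:
  (1·δs/s)² = (1×0.0126)² = 0.000158;  (3·δb/b)² = (3×0.0268)² = 0.00644;  (½·δp/p)² = (0.5×0.0620)² = 0.000961
δQ/Q = √(0.00756) = 0.0869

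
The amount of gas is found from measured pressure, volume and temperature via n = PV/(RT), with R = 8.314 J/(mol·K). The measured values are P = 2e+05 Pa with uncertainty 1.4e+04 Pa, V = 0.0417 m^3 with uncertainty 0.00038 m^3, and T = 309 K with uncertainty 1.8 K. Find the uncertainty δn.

Each factor contributes (exponent × relative error)² to (δn/n)²:
  (1·δP/P)² = (1×0.0700)² = 0.00490;  (1·δV/V)² = (1×0.00911)² = 8.3e-05;  (-1·δT/T)² = (-1×0.00583)² = 3.39e-05
δn/n = √(0.00502) = 0.0708
n = 3.25 mol, so δn = 0.0708 × 3.25 = 0.230 mol.

0.230 mol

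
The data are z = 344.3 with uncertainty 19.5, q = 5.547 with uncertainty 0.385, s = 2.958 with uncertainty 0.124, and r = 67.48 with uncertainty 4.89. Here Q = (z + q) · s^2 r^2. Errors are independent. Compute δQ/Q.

Let u = z + q = 349.8. δu = √(δz² + δq²) = √(380 + 0.148) = 19.5, so δu/u = 0.0557.
Q is then a monomial in u, s, r:
δQ/Q = √((δu/u)² + (2·δs/s)² + (2·δr/r)²) = √(0.00311 + 0.00703 + 0.0210) = 0.176

0.176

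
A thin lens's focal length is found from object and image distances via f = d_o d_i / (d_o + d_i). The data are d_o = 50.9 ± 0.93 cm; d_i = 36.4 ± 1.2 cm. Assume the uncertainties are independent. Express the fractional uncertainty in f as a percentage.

2.07%

∂f/∂d_o = (d_i/(d_o+d_i))² = 0.174;  ∂f/∂d_i = (d_o/(d_o+d_i))² = 0.340
δf = √((∂f/∂d_o · δd_o)² + (∂f/∂d_i · δd_i)²) = √(0.0261 + 0.166) = 0.439 cm
f = 21.2 cm, so δf/f = 0.439/21.2 = 0.0207.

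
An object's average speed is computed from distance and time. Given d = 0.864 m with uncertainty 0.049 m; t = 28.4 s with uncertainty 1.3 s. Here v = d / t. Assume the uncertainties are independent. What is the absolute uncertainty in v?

0.00222 m/s

Each factor contributes (exponent × relative error)² to (δv/v)²:
  (1·δd/d)² = (1×0.0567)² = 0.00322;  (-1·δt/t)² = (-1×0.0458)² = 0.00210
δv/v = √(0.00531) = 0.0729
v = 0.0304 m/s, so δv = 0.0729 × 0.0304 = 0.00222 m/s.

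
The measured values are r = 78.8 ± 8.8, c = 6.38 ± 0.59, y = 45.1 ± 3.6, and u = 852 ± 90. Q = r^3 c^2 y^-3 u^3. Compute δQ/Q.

For a monomial Q ∝ r^3, c^2, y^-3, u^3, fractional errors add in quadrature:
  (3·δr/r)² = (3×0.112)² = 0.112;  (2·δc/c)² = (2×0.0925)² = 0.0342;  (-3·δy/y)² = (-3×0.0798)² = 0.0573;  (3·δu/u)² = (3×0.106)² = 0.100
δQ/Q = √(0.304) = 0.552

0.552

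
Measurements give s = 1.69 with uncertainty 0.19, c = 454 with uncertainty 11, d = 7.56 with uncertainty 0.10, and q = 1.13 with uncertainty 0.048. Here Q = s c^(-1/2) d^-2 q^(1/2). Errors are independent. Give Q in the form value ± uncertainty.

Since Q is a product/quotient, work with relative uncertainties:
  (1·δs/s)² = (1×0.112)² = 0.0126;  (−½·δc/c)² = (-0.5×0.0242)² = 0.000147;  (-2·δd/d)² = (-2×0.0132)² = 0.000700;  (½·δq/q)² = (0.5×0.0425)² = 0.000451
δQ/Q = √(0.0139) = 0.118
Q = 0.00148, so δQ = 0.118 × 0.00148 = 0.000174.

0.00148 ± 0.000174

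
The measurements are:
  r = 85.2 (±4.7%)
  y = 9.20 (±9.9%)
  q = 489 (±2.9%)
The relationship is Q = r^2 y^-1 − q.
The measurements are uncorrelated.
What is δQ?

109

Let p = r^2·y^-1 = 789. δp/p = √((2·δr/r)² + (-1·δy/y)²) = √(0.00884 + 0.00980) = 0.137, so δp = 108.
Q = p − q: δQ = √(δp² + δq²) = √(11600 + 201) = 109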